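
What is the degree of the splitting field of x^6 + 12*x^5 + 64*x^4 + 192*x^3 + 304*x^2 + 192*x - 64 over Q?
12

The degree of the splitting field over Q equals the order of the Galois group, so first determine the group. The polynomial f is an irreducible sextic over Q, so G = Gal(f/Q) is one of the 16 transitive subgroups 6T1, ..., 6T16 of S_6. The discriminant of f is 164995463643136 = 12845056^2, a perfect square, so G is contained in A_6. The transitive groups of degree 6 contained in A_6 are: A_4 (6T4, order 12), S_4 (6T7, order 24), (C_3 x C_3) : C_4 (6T10, order 36), PSL(2,5) (6T12, order 60), A_6 (6T15, order 360). By Dedekind's theorem, for a prime p not dividing disc(f) the degrees of the irreducible factors of f mod p form the cycle type of an element of G. Factoring f modulo the 33 such primes p <= 149 (skipping 2, 7, which divide the discriminant), each new pattern first appears at: mod 3: f = (x^3 + 2x + 1)(x^3 + 2x + 2), pattern 3+3; mod 13: f = (x + 1)(x + 3)(x^2 + 4x + 2)(x^2 + 4x + 11), pattern 2+2+1+1. No other pattern occurs in this range, so the set of observed cycle types is {3+3, 2+2+1+1}. The candidates containing elements of all these cycle types are A_4 (6T4) of order 12, S_4 (6T7) of order 24, (C_3 x C_3) : C_4 (6T10) of order 36, PSL(2,5) (6T12) of order 60, A_6 (6T15) of order 360; the others are excluded. The observed types are precisely the cycle types that occur in A_4 (6T4) (apart from the identity). Each of the other remaining candidates has further cycle types, and by the Chebotarev density theorem the matching factorization patterns would occur for a proportion of primes equal to their share of the group: S_4 (6T7) additionally contains elements of type 4+2 (6 of its 24 elements, about 25% of primes); (C_3 x C_3) : C_4 (6T10) additionally contains elements of type 4+2, 3+1+1+1 (22 of its 36 elements, about 61% of primes); PSL(2,5) (6T12) additionally contains elements of type 5+1 (24 of its 60 elements, about 40% of primes); A_6 (6T15) additionally contains elements of type 5+1, 4+2, 3+1+1+1 (274 of its 360 elements, about 76% of primes). None of the 33 primes tested shows any such pattern (for each of these groups the chance of that is below 10^-4), which rules them out. Hence G = A_4 (6T4), of order 12. The Galois group A_4 (6T4) has order 12, so the splitting field has degree 12 over Q.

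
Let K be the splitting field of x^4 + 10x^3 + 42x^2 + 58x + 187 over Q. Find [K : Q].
12

The degree of the splitting field over Q equals the order of the Galois group, so first determine the group. The polynomial is an irreducible quartic over Q and its discriminant is 1666598976 = 40824^2, a perfect square, so the Galois group is contained in A_4. The resolvent cubic y^3 - 42*y^2 - 168*y + 9352 is irreducible over Q. An irreducible resolvent with square discriminant gives A_4. The Galois group A_4 (4T4) has order 12, so the splitting field has degree 12 over Q.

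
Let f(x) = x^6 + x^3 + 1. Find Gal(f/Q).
The polynomial f is an irreducible sextic over Q, so G = Gal(f/Q) is one of the 16 transitive subgroups 6T1, ..., 6T16 of S_6. The discriminant of f is -19683, which is not a perfect square, so G is not contained in A_6. The transitive groups of degree 6 not contained in A_6 are: C_6 (6T1, order 6), S_3 (6T2, order 6), D_6 (6T3, order 12), C_3 x S_3 (6T5, order 18), A_4 x C_2 (6T6, order 24), S_4 (6T8, order 24), S_3 x S_3 (6T9, order 36), S_4 x C_2 (6T11, order 48), (S_3 x S_3) : C_2 (6T13, order 72), PGL(2,5) (6T14, order 120), S_6 (6T16, order 720). By Dedekind's theorem, for a prime p not dividing disc(f) the degrees of the irreducible factors of f mod p form the cycle type of an element of G. Factoring f modulo the 37 such primes p <= 163 (skipping 3, which divides the discriminant), each new pattern first appears at: mod 2: f = (x^6 + x^3 + 1), pattern 6; mod 7: f = (x^3 + 3)(x^3 + 5), pattern 3+3; mod 17: f = (x^2 + 3x + 1)(x^2 + 4x + 1)(x^2 + 10x + 1), pattern 2+2+2; mod 19: f = (x + 2)(x + 3)(x + 10)(x + 13)(x + 14)(x + 15), pattern 1+1+1+1+1+1. No other pattern occurs in this range, so the set of observed cycle types is {6, 3+3, 2+2+2, 1+1+1+1+1+1}. The candidates containing elements of all these cycle types are C_6 (6T1) of order 6, D_6 (6T3) of order 12, C_3 x S_3 (6T5) of order 18, A_4 x C_2 (6T6) of order 24, S_3 x S_3 (6T9) of order 36, S_4 x C_2 (6T11) of order 48, (S_3 x S_3) : C_2 (6T13) of order 72, PGL(2,5) (6T14) of order 120, S_6 (6T16) of order 720; the others are excluded. The observed types are precisely the cycle types that occur in C_6 (6T1). Each of the other remaining candidates has further cycle types, and by the Chebotarev density theorem the matching factorization patterns would occur for a proportion of primes equal to their share of the group: D_6 (6T3) additionally contains elements of type 2+2+1+1 (3 of its 12 elements, about 25% of primes); C_3 x S_3 (6T5) additionally contains elements of type 3+1+1+1 (4 of its 18 elements, about 22% of primes); A_4 x C_2 (6T6) additionally contains elements of type 2+2+1+1, 2+1+1+1+1 (6 of its 24 elements, about 25% of primes); S_3 x S_3 (6T9) additionally contains elements of type 3+1+1+1, 2+2+1+1 (13 of its 36 elements, about 36% of primes); S_4 x C_2 (6T11) additionally contains elements of type 4+2, 4+1+1, 2+2+1+1, 2+1+1+1+1 (24 of its 48 elements, about 50% of primes); (S_3 x S_3) : C_2 (6T13) additionally contains elements of type 4+2, 3+2+1, 3+1+1+1, 2+2+1+1, 2+1+1+1+1 (49 of its 72 elements, about 68% of primes); PGL(2,5) (6T14) additionally contains elements of type 5+1, 4+1+1, 2+2+1+1 (69 of its 120 elements, about 58% of primes); S_6 (6T16) additionally contains elements of type 5+1, 4+2, 4+1+1, 3+2+1, 3+1+1+1, 2+2+1+1, 2+1+1+1+1 (544 of its 720 elements, about 76% of primes). None of the 37 primes tested shows any such pattern (for each of these groups the chance of that is below 10^-4), which rules them out. Hence G = C_6 (6T1), of order 6.

C_6 (order 6)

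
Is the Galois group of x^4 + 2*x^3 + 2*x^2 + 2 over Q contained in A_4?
The polynomial is irreducible of degree 4 over Q. Its discriminant is 3136 = 56^2, a perfect square. A Galois group lies in the alternating group exactly when the discriminant is a square in Q, so the Galois group (A_4) is contained in A_4.

Yes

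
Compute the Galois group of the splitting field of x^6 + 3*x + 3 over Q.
The polynomial f is an irreducible sextic over Q, so G = Gal(f/Q) is one of the 16 transitive subgroups 6T1, ..., 6T16 of S_6. The discriminant of f is -9059283, which is not a perfect square, so G is not contained in A_6. The transitive groups of degree 6 not contained in A_6 are: C_6 (6T1, order 6), S_3 (6T2, order 6), D_6 (6T3, order 12), C_3 x S_3 (6T5, order 18), A_4 x C_2 (6T6, order 24), S_4 (6T8, order 24), S_3 x S_3 (6T9, order 36), S_4 x C_2 (6T11, order 48), (S_3 x S_3) : C_2 (6T13, order 72), PGL(2,5) (6T14, order 120), S_6 (6T16, order 720). By Dedekind's theorem, for a prime p not dividing disc(f) the degrees of the irreducible factors of f mod p form the cycle type of an element of G. Factoring f modulo the 28 such primes p <= 127 (skipping 3, 17, 43, which divide the discriminant), each new pattern first appears at: mod 2: f = (x^6 + x + 1), pattern 6; mod 7: f = (x + 6)(x^2 + 3x + 6)(x^3 + 5x^2 + x + 3), pattern 3+2+1; mod 11: f = (x^2 + 2x + 2)(x^4 + 9x^3 + 2x^2 + 7), pattern 4+2; mod 13: f = (x + 5)(x + 10)(x^2 + x + 3)(x^2 + 10x + 6), pattern 2+2+1+1; mod 61: f = (x + 2)(x + 4)(x + 10)(x + 21)(x^2 + 24x + 50), pattern 2+1+1+1+1; mod 97: f = (x + 10)(x + 12)(x + 49)(x^3 + 26x^2 + 60x + 34), pattern 3+1+1+1; mod 113: f = (x^2 + 4x + 10)(x^2 + 45x + 105)(x^2 + 64x + 72), pattern 2+2+2; mod 127: f = (x^3 + 39x^2 + 18x + 106)(x^3 + 88x^2 + 106x + 18), pattern 3+3. No other pattern occurs in this range, so the set of observed cycle types is {6, 3+2+1, 4+2, 2+2+1+1, 2+1+1+1+1, 3+1+1+1, 2+2+2, 3+3}. The candidates containing elements of all these cycle types are (S_3 x S_3) : C_2 (6T13) of order 72, S_6 (6T16) of order 720; the others are excluded. The observed types are precisely the cycle types that occur in (S_3 x S_3) : C_2 (6T13) (apart from the identity). Each of the other remaining candidates has further cycle types, and by the Chebotarev density theorem the matching factorization patterns would occur for a proportion of primes equal to their share of the group: S_6 (6T16) additionally contains elements of type 5+1, 4+1+1 (234 of its 720 elements, about 32% of primes). None of the 28 primes tested shows any such pattern (for each of these groups the chance of that is below 10^-4), which rules them out. Hence G = (S_3 x S_3) : C_2 (6T13), of order 72.

(S_3 x S_3) : C_2, the group 6T13 of order 72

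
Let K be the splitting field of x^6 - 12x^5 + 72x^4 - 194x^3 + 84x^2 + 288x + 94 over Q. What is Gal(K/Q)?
S_3 x S_3

The polynomial f is an irreducible sextic over Q, so G = Gal(f/Q) is one of the 16 transitive subgroups 6T1, ..., 6T16 of S_6. The discriminant of f is 407330802770688, which is not a perfect square, so G is not contained in A_6. The transitive groups of degree 6 not contained in A_6 are: C_6 (6T1, order 6), S_3 (6T2, order 6), D_6 (6T3, order 12), C_3 x S_3 (6T5, order 18), A_4 x C_2 (6T6, order 24), S_4 (6T8, order 24), S_3 x S_3 (6T9, order 36), S_4 x C_2 (6T11, order 48), (S_3 x S_3) : C_2 (6T13, order 72), PGL(2,5) (6T14, order 120), S_6 (6T16, order 720). By Dedekind's theorem, for a prime p not dividing disc(f) the degrees of the irreducible factors of f mod p form the cycle type of an element of G. Factoring f modulo the 22 such primes p <= 97 (skipping 2, 3, 37, which divide the discriminant), each new pattern first appears at: mod 5: f = (x^6 + 3x^5 + 2x^4 + x^3 + 4x^2 + 3x + 4), pattern 6; mod 11: f = (x + 8)(x + 9)(x^2 + 7x + 2)(x^2 + 8x + 6), pattern 2+2+1+1; mod 13: f = (x + 1)(x + 8)(x + 11)(x^3 + 7x^2 + 7x + 12), pattern 3+1+1+1; mod 31: f = (x^2 + 5x + 1)(x^2 + 15x + 7)(x^2 + 30x + 9), pattern 2+2+2; mod 97: f = (x^3 + 91x^2 + 55x + 78)(x^3 + 91x^2 + 78x + 41), pattern 3+3. No other pattern occurs in this range, so the set of observed cycle types is {6, 2+2+1+1, 3+1+1+1, 2+2+2, 3+3}. The candidates containing elements of all these cycle types are S_3 x S_3 (6T9) of order 36, (S_3 x S_3) : C_2 (6T13) of order 72, S_6 (6T16) of order 720; the others are excluded. The observed types are precisely the cycle types that occur in S_3 x S_3 (6T9) (apart from the identity). Each of the other remaining candidates has further cycle types, and by the Chebotarev density theorem the matching factorization patterns would occur for a proportion of primes equal to their share of the group: (S_3 x S_3) : C_2 (6T13) additionally contains elements of type 4+2, 3+2+1, 2+1+1+1+1 (36 of its 72 elements, about 50% of primes); S_6 (6T16) additionally contains elements of type 5+1, 4+2, 4+1+1, 3+2+1, 2+1+1+1+1 (459 of its 720 elements, about 64% of primes). None of the 22 primes tested shows any such pattern (for each of these groups the chance of that is below 10^-4), which rules them out. Hence G = S_3 x S_3 (6T9), of order 36.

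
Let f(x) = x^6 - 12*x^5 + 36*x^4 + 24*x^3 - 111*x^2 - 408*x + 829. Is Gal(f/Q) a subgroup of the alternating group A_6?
No

The polynomial is irreducible of degree 6 over Q. Its discriminant is -9221581132716096, which is not a perfect square. A Galois group lies in the alternating group exactly when the discriminant is a square in Q, so the Galois group (A_4 x C_2) is not contained in A_6.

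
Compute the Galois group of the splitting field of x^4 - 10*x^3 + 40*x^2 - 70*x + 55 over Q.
The polynomial is an irreducible quartic over Q and its discriminant is 512000, which is not a perfect square, so the Galois group is not contained in A_4. The resolvent cubic y^3 - 40*y^2 + 480*y - 1600 has exactly one rational root, so the Galois group is C_4 or D_4. The quartic becomes reducible over Q(sqrt(disc)), so the group is C_4.

C_4 (also written C4)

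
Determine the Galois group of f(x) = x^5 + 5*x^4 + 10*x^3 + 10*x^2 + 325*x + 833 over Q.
The polynomial f is an irreducible quintic over Q, so G = Gal(f/Q) is a transitive subgroup of S_5: one of C_5 (5T1, order 5), D_5 (5T2, order 10), F_20 (5T3, order 20), A_5 (5T4, order 60) or S_5 (5T5, order 120). The discriminant of f is 1073741824000000 = 32768000^2, a perfect square, so G is contained in A_5. The transitive groups of degree 5 contained in A_5 are: C_5 (5T1, order 5), D_5 (5T2, order 10), A_5 (5T4, order 60). By Dedekind's theorem, for a prime p not dividing disc(f) the degrees of the irreducible factors of f mod p form the cycle type of an element of G. Factoring f modulo the 2 such primes p <= 7 (skipping 2, 5, which divide the discriminant), each new pattern first appears at: mod 3: f = (x^5 + 2x^4 + x^3 + x^2 + x + 2), pattern 5; mod 7: f = (x)(x + 5)(x^3 + 3x + 2), pattern 3+1+1. No other pattern occurs in this range, so the set of observed cycle types is {5, 3+1+1}. Among the candidates above, the only group containing elements of all these cycle types is A_5 (5T4) — each of C_5 (5T1), D_5 (5T2) lacks at least one of them. Hence G = A_5 (5T4), of order 60.

A_5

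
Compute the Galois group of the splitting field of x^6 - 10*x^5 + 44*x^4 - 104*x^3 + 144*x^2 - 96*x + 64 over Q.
C_6 (also written C6)

The polynomial f is an irreducible sextic over Q, so G = Gal(f/Q) is one of the 16 transitive subgroups 6T1, ..., 6T16 of S_6. The discriminant of f is -18046378835968, which is not a perfect square, so G is not contained in A_6. The transitive groups of degree 6 not contained in A_6 are: C_6 (6T1, order 6), S_3 (6T2, order 6), D_6 (6T3, order 12), C_3 x S_3 (6T5, order 18), A_4 x C_2 (6T6, order 24), S_4 (6T8, order 24), S_3 x S_3 (6T9, order 36), S_4 x C_2 (6T11, order 48), (S_3 x S_3) : C_2 (6T13, order 72), PGL(2,5) (6T14, order 120), S_6 (6T16, order 720). By Dedekind's theorem, for a prime p not dividing disc(f) the degrees of the irreducible factors of f mod p form the cycle type of an element of G. Factoring f modulo the 37 such primes p <= 167 (skipping 2, 7, which divide the discriminant), each new pattern first appears at: mod 3: f = (x^6 + 2x^5 + 2x^4 + x^3 + 1), pattern 6; mod 11: f = (x^3 + 4x^2 + 10x + 3)(x^3 + 8x^2 + 2x + 3), pattern 3+3; mod 13: f = (x^2 + 2x + 9)(x^2 + 6x + 1)(x^2 + 8x + 10), pattern 2+2+2; mod 29: f = (x + 6)(x + 8)(x + 10)(x + 13)(x + 16)(x + 24), pattern 1+1+1+1+1+1. No other pattern occurs in this range, so the set of observed cycle types is {6, 3+3, 2+2+2, 1+1+1+1+1+1}. The candidates containing elements of all these cycle types are C_6 (6T1) of order 6, D_6 (6T3) of order 12, C_3 x S_3 (6T5) of order 18, A_4 x C_2 (6T6) of order 24, S_3 x S_3 (6T9) of order 36, S_4 x C_2 (6T11) of order 48, (S_3 x S_3) : C_2 (6T13) of order 72, PGL(2,5) (6T14) of order 120, S_6 (6T16) of order 720; the others are excluded. The observed types are precisely the cycle types that occur in C_6 (6T1). Each of the other remaining candidates has further cycle types, and by the Chebotarev density theorem the matching factorization patterns would occur for a proportion of primes equal to their share of the group: D_6 (6T3) additionally contains elements of type 2+2+1+1 (3 of its 12 elements, about 25% of primes); C_3 x S_3 (6T5) additionally contains elements of type 3+1+1+1 (4 of its 18 elements, about 22% of primes); A_4 x C_2 (6T6) additionally contains elements of type 2+2+1+1, 2+1+1+1+1 (6 of its 24 elements, about 25% of primes); S_3 x S_3 (6T9) additionally contains elements of type 3+1+1+1, 2+2+1+1 (13 of its 36 elements, about 36% of primes); S_4 x C_2 (6T11) additionally contains elements of type 4+2, 4+1+1, 2+2+1+1, 2+1+1+1+1 (24 of its 48 elements, about 50% of primes); (S_3 x S_3) : C_2 (6T13) additionally contains elements of type 4+2, 3+2+1, 3+1+1+1, 2+2+1+1, 2+1+1+1+1 (49 of its 72 elements, about 68% of primes); PGL(2,5) (6T14) additionally contains elements of type 5+1, 4+1+1, 2+2+1+1 (69 of its 120 elements, about 58% of primes); S_6 (6T16) additionally contains elements of type 5+1, 4+2, 4+1+1, 3+2+1, 3+1+1+1, 2+2+1+1, 2+1+1+1+1 (544 of its 720 elements, about 76% of primes). None of the 37 primes tested shows any such pattern (for each of these groups the chance of that is below 10^-4), which rules them out. Hence G = C_6 (6T1), of order 6.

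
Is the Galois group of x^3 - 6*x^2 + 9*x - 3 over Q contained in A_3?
Yes

The polynomial is irreducible of degree 3 over Q. Its discriminant is 81 = 9^2, a perfect square. A Galois group lies in the alternating group exactly when the discriminant is a square in Q, so the Galois group (C_3) is contained in A_3.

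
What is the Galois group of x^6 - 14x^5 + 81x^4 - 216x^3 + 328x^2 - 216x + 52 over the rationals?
The polynomial f is an irreducible sextic over Q, so G = Gal(f/Q) is one of the 16 transitive subgroups 6T1, ..., 6T16 of S_6. The discriminant of f is -1080641454080000, which is not a perfect square, so G is not contained in A_6. The transitive groups of degree 6 not contained in A_6 are: C_6 (6T1, order 6), S_3 (6T2, order 6), D_6 (6T3, order 12), C_3 x S_3 (6T5, order 18), A_4 x C_2 (6T6, order 24), S_4 (6T8, order 24), S_3 x S_3 (6T9, order 36), S_4 x C_2 (6T11, order 48), (S_3 x S_3) : C_2 (6T13, order 72), PGL(2,5) (6T14, order 120), S_6 (6T16, order 720). By Dedekind's theorem, for a prime p not dividing disc(f) the degrees of the irreducible factors of f mod p form the cycle type of an element of G. Factoring f modulo the 22 such primes p <= 89 (skipping 2, 5, which divide the discriminant), each new pattern first appears at: mod 3: f = (x^3 + 2x + 2)(x^3 + x^2 + x + 2), pattern 3+3; mod 7: f = (x^2 + 1)(x^2 + 2x + 5)(x^2 + 5x + 2), pattern 2+2+2; mod 13: f = (x)(x + 3)(x^4 + 9x^3 + 2x^2 + 12x + 6), pattern 4+1+1; mod 43: f = (x + 2)(x + 7)(x^2 + 4x + 20)(x^2 + 16x + 18), pattern 2+2+1+1. No other pattern occurs in this range, so the set of observed cycle types is {3+3, 2+2+2, 4+1+1, 2+2+1+1}. The candidates containing elements of all these cycle types are S_4 (6T8) of order 24, S_4 x C_2 (6T11) of order 48, PGL(2,5) (6T14) of order 120, S_6 (6T16) of order 720; the others are excluded. The observed types are precisely the cycle types that occur in S_4 (6T8) (apart from the identity). Each of the other remaining candidates has further cycle types, and by the Chebotarev density theorem the matching factorization patterns would occur for a proportion of primes equal to their share of the group: S_4 x C_2 (6T11) additionally contains elements of type 6, 4+2, 2+1+1+1+1 (17 of its 48 elements, about 35% of primes); PGL(2,5) (6T14) additionally contains elements of type 6, 5+1 (44 of its 120 elements, about 37% of primes); S_6 (6T16) additionally contains elements of type 6, 5+1, 4+2, 3+2+1, 3+1+1+1, 2+1+1+1+1 (529 of its 720 elements, about 73% of primes). None of the 22 primes tested shows any such pattern (for each of these groups the chance of that is below 10^-4), which rules them out. Hence G = S_4 (6T8), of order 24.

6T8: S_4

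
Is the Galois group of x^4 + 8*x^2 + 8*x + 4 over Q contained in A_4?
Yes

The polynomial is irreducible of degree 4 over Q. Its discriminant is 200704 = 448^2, a perfect square. A Galois group lies in the alternating group exactly when the discriminant is a square in Q, so the Galois group (A_4) is contained in A_4.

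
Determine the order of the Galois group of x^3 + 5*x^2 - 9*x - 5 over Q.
3

The degree of the splitting field over Q equals the order of the Galois group, so first determine the group. The polynomial is an irreducible cubic over Q and its discriminant is 10816 = 104^2, a perfect square. For an irreducible cubic, a square discriminant forces the Galois group to be A_3, the cyclic group of order 3. The Galois group C_3 (3T1) has order 3, so the splitting field has degree 3 over Q.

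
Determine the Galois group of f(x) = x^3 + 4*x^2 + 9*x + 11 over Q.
S_3

The polynomial is an irreducible cubic over Q and its discriminant is -575, which is not a perfect square. For an irreducible cubic, a non-square discriminant gives Galois group S_3.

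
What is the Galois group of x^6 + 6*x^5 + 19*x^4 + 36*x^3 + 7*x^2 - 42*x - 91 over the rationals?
A_4, A_4 acting on 6 points

The polynomial f is an irreducible sextic over Q, so G = Gal(f/Q) is one of the 16 transitive subgroups 6T1, ..., 6T16 of S_6. The discriminant of f is 164995463643136 = 12845056^2, a perfect square, so G is contained in A_6. The transitive groups of degree 6 contained in A_6 are: A_4 (6T4, order 12), S_4 (6T7, order 24), (C_3 x C_3) : C_4 (6T10, order 36), PSL(2,5) (6T12, order 60), A_6 (6T15, order 360). By Dedekind's theorem, for a prime p not dividing disc(f) the degrees of the irreducible factors of f mod p form the cycle type of an element of G. Factoring f modulo the 33 such primes p <= 149 (skipping 2, 7, which divide the discriminant), each new pattern first appears at: mod 3: f = (x^3 + 2x + 1)(x^3 + 2x + 2), pattern 3+3; mod 13: f = (x)(x + 2)(x^2 + 2x + 8)(x^2 + 2x + 12), pattern 2+2+1+1. No other pattern occurs in this range, so the set of observed cycle types is {3+3, 2+2+1+1}. The candidates containing elements of all these cycle types are A_4 (6T4) of order 12, S_4 (6T7) of order 24, (C_3 x C_3) : C_4 (6T10) of order 36, PSL(2,5) (6T12) of order 60, A_6 (6T15) of order 360; the others are excluded. The observed types are precisely the cycle types that occur in A_4 (6T4) (apart from the identity). Each of the other remaining candidates has further cycle types, and by the Chebotarev density theorem the matching factorization patterns would occur for a proportion of primes equal to their share of the group: S_4 (6T7) additionally contains elements of type 4+2 (6 of its 24 elements, about 25% of primes); (C_3 x C_3) : C_4 (6T10) additionally contains elements of type 4+2, 3+1+1+1 (22 of its 36 elements, about 61% of primes); PSL(2,5) (6T12) additionally contains elements of type 5+1 (24 of its 60 elements, about 40% of primes); A_6 (6T15) additionally contains elements of type 5+1, 4+2, 3+1+1+1 (274 of its 360 elements, about 76% of primes). None of the 33 primes tested shows any such pattern (for each of these groups the chance of that is below 10^-4), which rules them out. Hence G = A_4 (6T4), of order 12.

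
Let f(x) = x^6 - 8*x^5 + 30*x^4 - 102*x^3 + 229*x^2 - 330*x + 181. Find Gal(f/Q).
The polynomial f is an irreducible sextic over Q, so G = Gal(f/Q) is one of the 16 transitive subgroups 6T1, ..., 6T16 of S_6. The discriminant of f is 5729525925351424 = 75693632^2, a perfect square, so G is contained in A_6. The transitive groups of degree 6 contained in A_6 are: A_4 (6T4, order 12), S_4 (6T7, order 24), (C_3 x C_3) : C_4 (6T10, order 36), PSL(2,5) (6T12, order 60), A_6 (6T15, order 360). By Dedekind's theorem, for a prime p not dividing disc(f) the degrees of the irreducible factors of f mod p form the cycle type of an element of G. Factoring f modulo the 33 such primes p <= 149 (skipping 2, 7, which divide the discriminant), each new pattern first appears at: mod 3: f = (x^3 + 2x + 2)(x^3 + x^2 + x + 2), pattern 3+3; mod 13: f = (x + 3)(x + 11)(x^2 + 5x + 8)(x^2 + 12x + 3), pattern 2+2+1+1. No other pattern occurs in this range, so the set of observed cycle types is {3+3, 2+2+1+1}. The candidates containing elements of all these cycle types are A_4 (6T4) of order 12, S_4 (6T7) of order 24, (C_3 x C_3) : C_4 (6T10) of order 36, PSL(2,5) (6T12) of order 60, A_6 (6T15) of order 360; the others are excluded. The observed types are precisely the cycle types that occur in A_4 (6T4) (apart from the identity). Each of the other remaining candidates has further cycle types, and by the Chebotarev density theorem the matching factorization patterns would occur for a proportion of primes equal to their share of the group: S_4 (6T7) additionally contains elements of type 4+2 (6 of its 24 elements, about 25% of primes); (C_3 x C_3) : C_4 (6T10) additionally contains elements of type 4+2, 3+1+1+1 (22 of its 36 elements, about 61% of primes); PSL(2,5) (6T12) additionally contains elements of type 5+1 (24 of its 60 elements, about 40% of primes); A_6 (6T15) additionally contains elements of type 5+1, 4+2, 3+1+1+1 (274 of its 360 elements, about 76% of primes). None of the 33 primes tested shows any such pattern (for each of these groups the chance of that is below 10^-4), which rules them out. Hence G = A_4 (6T4), of order 12.

A_4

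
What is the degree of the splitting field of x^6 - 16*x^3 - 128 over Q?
The degree of the splitting field over Q equals the order of the Galois group, so first determine the group. The polynomial f is an irreducible sextic over Q, so G = Gal(f/Q) is one of the 16 transitive subgroups 6T1, ..., 6T16 of S_6. The discriminant of f is 5410421842378752, which is not a perfect square, so G is not contained in A_6. The transitive groups of degree 6 not contained in A_6 are: C_6 (6T1, order 6), S_3 (6T2, order 6), D_6 (6T3, order 12), C_3 x S_3 (6T5, order 18), A_4 x C_2 (6T6, order 24), S_4 (6T8, order 24), S_3 x S_3 (6T9, order 36), S_4 x C_2 (6T11, order 48), (S_3 x S_3) : C_2 (6T13, order 72), PGL(2,5) (6T14, order 120), S_6 (6T16, order 720). By Dedekind's theorem, for a prime p not dividing disc(f) the degrees of the irreducible factors of f mod p form the cycle type of an element of G. Factoring f modulo the 23 such primes p <= 97 (skipping 2, 3, which divide the discriminant), each new pattern first appears at: mod 5: f = (x^6 + 4x^3 + 2), pattern 6; mod 11: f = (x + 6)(x + 10)(x^2 + x + 1)(x^2 + 5x + 3), pattern 2+2+1+1; mod 13: f = (x + 4)(x + 10)(x + 12)(x^3 + 11), pattern 3+1+1+1; mod 31: f = (x^2 + 16x + 3)(x^2 + 18x + 13)(x^2 + 28x + 15), pattern 2+2+2; mod 97: f = (x^3 + 9)(x^3 + 72), pattern 3+3. No other pattern occurs in this range, so the set of observed cycle types is {6, 2+2+1+1, 3+1+1+1, 2+2+2, 3+3}. The candidates containing elements of all these cycle types are S_3 x S_3 (6T9) of order 36, (S_3 x S_3) : C_2 (6T13) of order 72, S_6 (6T16) of order 720; the others are excluded. The observed types are precisely the cycle types that occur in S_3 x S_3 (6T9) (apart from the identity). Each of the other remaining candidates has further cycle types, and by the Chebotarev density theorem the matching factorization patterns would occur for a proportion of primes equal to their share of the group: (S_3 x S_3) : C_2 (6T13) additionally contains elements of type 4+2, 3+2+1, 2+1+1+1+1 (36 of its 72 elements, about 50% of primes); S_6 (6T16) additionally contains elements of type 5+1, 4+2, 4+1+1, 3+2+1, 2+1+1+1+1 (459 of its 720 elements, about 64% of primes). None of the 23 primes tested shows any such pattern (for each of these groups the chance of that is below 10^-4), which rules them out. Hence G = S_3 x S_3 (6T9), of order 36. The Galois group S_3 x S_3 (6T9) has order 36, so the splitting field has degree 36 over Q.

36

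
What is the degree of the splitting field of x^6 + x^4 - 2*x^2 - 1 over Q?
12

The degree of the splitting field over Q equals the order of the Galois group, so first determine the group. The polynomial f is an irreducible sextic over Q, so G = Gal(f/Q) is one of the 16 transitive subgroups 6T1, ..., 6T16 of S_6. The discriminant of f is 153664 = 392^2, a perfect square, so G is contained in A_6. The transitive groups of degree 6 contained in A_6 are: A_4 (6T4, order 12), S_4 (6T7, order 24), (C_3 x C_3) : C_4 (6T10, order 36), PSL(2,5) (6T12, order 60), A_6 (6T15, order 360). By Dedekind's theorem, for a prime p not dividing disc(f) the degrees of the irreducible factors of f mod p form the cycle type of an element of G. Factoring f modulo the 33 such primes p <= 149 (skipping 2, 7, which divide the discriminant), each new pattern first appears at: mod 3: f = (x^3 + 2x + 1)(x^3 + 2x + 2), pattern 3+3; mod 13: f = (x + 6)(x + 7)(x^2 + 5)(x^2 + 6), pattern 2+2+1+1. No other pattern occurs in this range, so the set of observed cycle types is {3+3, 2+2+1+1}. The candidates containing elements of all these cycle types are A_4 (6T4) of order 12, S_4 (6T7) of order 24, (C_3 x C_3) : C_4 (6T10) of order 36, PSL(2,5) (6T12) of order 60, A_6 (6T15) of order 360; the others are excluded. The observed types are precisely the cycle types that occur in A_4 (6T4) (apart from the identity). Each of the other remaining candidates has further cycle types, and by the Chebotarev density theorem the matching factorization patterns would occur for a proportion of primes equal to their share of the group: S_4 (6T7) additionally contains elements of type 4+2 (6 of its 24 elements, about 25% of primes); (C_3 x C_3) : C_4 (6T10) additionally contains elements of type 4+2, 3+1+1+1 (22 of its 36 elements, about 61% of primes); PSL(2,5) (6T12) additionally contains elements of type 5+1 (24 of its 60 elements, about 40% of primes); A_6 (6T15) additionally contains elements of type 5+1, 4+2, 3+1+1+1 (274 of its 360 elements, about 76% of primes). None of the 33 primes tested shows any such pattern (for each of these groups the chance of that is below 10^-4), which rules them out. Hence G = A_4 (6T4), of order 12. The Galois group A_4 (6T4) has order 12, so the splitting field has degree 12 over Q.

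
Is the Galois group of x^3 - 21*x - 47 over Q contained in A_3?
No

The polynomial is irreducible of degree 3 over Q. Its discriminant is -22599, which is not a perfect square. A Galois group lies in the alternating group exactly when the discriminant is a square in Q, so the Galois group (S_3) is not contained in A_3.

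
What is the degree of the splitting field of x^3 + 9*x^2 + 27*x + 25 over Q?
The degree of the splitting field over Q equals the order of the Galois group, so first determine the group. The polynomial is an irreducible cubic over Q and its discriminant is -108, which is not a perfect square. For an irreducible cubic, a non-square discriminant gives Galois group S_3. The Galois group S_3 (3T2) has order 6, so the splitting field has degree 6 over Q.

6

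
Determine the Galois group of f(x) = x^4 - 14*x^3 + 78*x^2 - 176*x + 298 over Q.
A_4

The polynomial is an irreducible quartic over Q and its discriminant is 1666598976 = 40824^2, a perfect square, so the Galois group is contained in A_4. The resolvent cubic y^3 - 78*y^2 + 1272*y + 3592 is irreducible over Q. An irreducible resolvent with square discriminant gives A_4.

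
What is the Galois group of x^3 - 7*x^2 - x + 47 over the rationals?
3T1: C_3

The polynomial is an irreducible cubic over Q and its discriminant is 10816 = 104^2, a perfect square. For an irreducible cubic, a square discriminant forces the Galois group to be A_3, the cyclic group of order 3.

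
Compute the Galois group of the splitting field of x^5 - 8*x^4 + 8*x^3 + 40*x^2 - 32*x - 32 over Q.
C_5 (also written C5)

The polynomial f is an irreducible quintic over Q, so G = Gal(f/Q) is a transitive subgroup of S_5: one of C_5 (5T1, order 5), D_5 (5T2, order 10), F_20 (5T3, order 20), A_5 (5T4, order 60) or S_5 (5T5, order 120). The discriminant of f is 15352201216 = 123904^2, a perfect square, so G is contained in A_5. The transitive groups of degree 5 contained in A_5 are: C_5 (5T1, order 5), D_5 (5T2, order 10), A_5 (5T4, order 60). By Dedekind's theorem, for a prime p not dividing disc(f) the degrees of the irreducible factors of f mod p form the cycle type of an element of G. Factoring f modulo the 14 such primes p <= 53 (skipping 2, 11, which divide the discriminant), each new pattern first appears at: mod 3: f = (x^5 + x^4 + 2x^3 + x^2 + x + 1), pattern 5; mod 23: f = (x + 1)(x + 9)(x + 13)(x + 16)(x + 22), pattern 1+1+1+1+1. No other pattern occurs in this range, so the set of observed cycle types is {5, 1+1+1+1+1}. The candidates containing elements of all these cycle types are C_5 (5T1) of order 5, D_5 (5T2) of order 10, A_5 (5T4) of order 60; the others are excluded. The observed types are precisely the cycle types that occur in C_5 (5T1). Each of the other remaining candidates has further cycle types, and by the Chebotarev density theorem the matching factorization patterns would occur for a proportion of primes equal to their share of the group: D_5 (5T2) additionally contains elements of type 2+2+1 (5 of its 10 elements, about 50% of primes); A_5 (5T4) additionally contains elements of type 3+1+1, 2+2+1 (35 of its 60 elements, about 58% of primes). None of the 14 primes tested shows any such pattern (for each of these groups the chance of that is below 10^-4), which rules them out. Hence G = C_5 (5T1), of order 5.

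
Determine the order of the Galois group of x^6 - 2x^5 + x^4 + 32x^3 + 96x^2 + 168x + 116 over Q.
24

The degree of the splitting field over Q equals the order of the Galois group, so first determine the group. The polynomial f is an irreducible sextic over Q, so G = Gal(f/Q) is one of the 16 transitive subgroups 6T1, ..., 6T16 of S_6. The discriminant of f is -1080641454080000, which is not a perfect square, so G is not contained in A_6. The transitive groups of degree 6 not contained in A_6 are: C_6 (6T1, order 6), S_3 (6T2, order 6), D_6 (6T3, order 12), C_3 x S_3 (6T5, order 18), A_4 x C_2 (6T6, order 24), S_4 (6T8, order 24), S_3 x S_3 (6T9, order 36), S_4 x C_2 (6T11, order 48), (S_3 x S_3) : C_2 (6T13, order 72), PGL(2,5) (6T14, order 120), S_6 (6T16, order 720). By Dedekind's theorem, for a prime p not dividing disc(f) the degrees of the irreducible factors of f mod p form the cycle type of an element of G. Factoring f modulo the 22 such primes p <= 89 (skipping 2, 5, which divide the discriminant), each new pattern first appears at: mod 3: f = (x^3 + 2x + 2)(x^3 + x^2 + 2x + 1), pattern 3+3; mod 7: f = (x^2 + 2x + 2)(x^2 + 4x + 5)(x^2 + 6x + 6), pattern 2+2+2; mod 13: f = (x + 2)(x + 5)(x^4 + 4x^3 + 2x^2 + 4x + 9), pattern 4+1+1; mod 43: f = (x + 4)(x + 9)(x^2 + 8x + 32)(x^2 + 20x + 11), pattern 2+2+1+1. No other pattern occurs in this range, so the set of observed cycle types is {3+3, 2+2+2, 4+1+1, 2+2+1+1}. The candidates containing elements of all these cycle types are S_4 (6T8) of order 24, S_4 x C_2 (6T11) of order 48, PGL(2,5) (6T14) of order 120, S_6 (6T16) of order 720; the others are excluded. The observed types are precisely the cycle types that occur in S_4 (6T8) (apart from the identity). Each of the other remaining candidates has further cycle types, and by the Chebotarev density theorem the matching factorization patterns would occur for a proportion of primes equal to their share of the group: S_4 x C_2 (6T11) additionally contains elements of type 6, 4+2, 2+1+1+1+1 (17 of its 48 elements, about 35% of primes); PGL(2,5) (6T14) additionally contains elements of type 6, 5+1 (44 of its 120 elements, about 37% of primes); S_6 (6T16) additionally contains elements of type 6, 5+1, 4+2, 3+2+1, 3+1+1+1, 2+1+1+1+1 (529 of its 720 elements, about 73% of primes). None of the 22 primes tested shows any such pattern (for each of these groups the chance of that is below 10^-4), which rules them out. Hence G = S_4 (6T8), of order 24. The Galois group S_4 (6T8) has order 24, so the splitting field has degree 24 over Q.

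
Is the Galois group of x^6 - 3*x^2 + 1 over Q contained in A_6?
No

The polynomial is irreducible of degree 6 over Q. Its discriminant is -419904, which is not a perfect square. A Galois group lies in the alternating group exactly when the discriminant is a square in Q, so the Galois group (A_4 x C_2) is not contained in A_6.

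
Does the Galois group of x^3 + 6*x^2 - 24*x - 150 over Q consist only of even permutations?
No

The polynomial is irreducible of degree 3 over Q. Its discriminant is -13068, which is not a perfect square. A Galois group lies in the alternating group exactly when the discriminant is a square in Q, so the Galois group (S_3) is not contained in A_3.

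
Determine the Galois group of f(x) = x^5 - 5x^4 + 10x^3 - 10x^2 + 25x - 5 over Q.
The polynomial f is an irreducible quintic over Q, so G = Gal(f/Q) is a transitive subgroup of S_5: one of C_5 (5T1, order 5), D_5 (5T2, order 10), F_20 (5T3, order 20), A_5 (5T4, order 60) or S_5 (5T5, order 120). The discriminant of f is 1024000000 = 32000^2, a perfect square, so G is contained in A_5. The transitive groups of degree 5 contained in A_5 are: C_5 (5T1, order 5), D_5 (5T2, order 10), A_5 (5T4, order 60). By Dedekind's theorem, for a prime p not dividing disc(f) the degrees of the irreducible factors of f mod p form the cycle type of an element of G. Factoring f modulo the 2 such primes p <= 7 (skipping 2, 5, which divide the discriminant), each new pattern first appears at: mod 3: f = (x^5 + x^4 + x^3 + 2x^2 + x + 1), pattern 5; mod 7: f = (x + 1)(x + 2)(x^3 + 6x^2 + 4x + 1), pattern 3+1+1. No other pattern occurs in this range, so the set of observed cycle types is {5, 3+1+1}. Among the candidates above, the only group containing elements of all these cycle types is A_5 (5T4) — each of C_5 (5T1), D_5 (5T2) lacks at least one of them. Hence G = A_5 (5T4), of order 60.

A_5 (order 60)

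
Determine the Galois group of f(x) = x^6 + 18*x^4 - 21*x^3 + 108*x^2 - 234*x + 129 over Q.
The polynomial f is an irreducible sextic over Q, so G = Gal(f/Q) is one of the 16 transitive subgroups 6T1, ..., 6T16 of S_6. The discriminant of f is -401254544639403, which is not a perfect square, so G is not contained in A_6. The transitive groups of degree 6 not contained in A_6 are: C_6 (6T1, order 6), S_3 (6T2, order 6), D_6 (6T3, order 12), C_3 x S_3 (6T5, order 18), A_4 x C_2 (6T6, order 24), S_4 (6T8, order 24), S_3 x S_3 (6T9, order 36), S_4 x C_2 (6T11, order 48), (S_3 x S_3) : C_2 (6T13, order 72), PGL(2,5) (6T14, order 120), S_6 (6T16, order 720). By Dedekind's theorem, for a prime p not dividing disc(f) the degrees of the irreducible factors of f mod p form the cycle type of an element of G. Factoring f modulo the 33 such primes p <= 151 (skipping 3, 7, 13, which divide the discriminant), each new pattern first appears at: mod 2: f = (x^6 + x^3 + 1), pattern 6; mod 17: f = (x^2 + x + 7)(x^2 + 6x + 6)(x^2 + 10x + 14), pattern 2+2+2; mod 19: f = (x^3 + 2x + 8)(x^3 + 16x + 9), pattern 3+3; mod 31: f = (x + 3)(x + 9)(x + 19)(x^3 + 11x + 24), pattern 3+1+1+1; mod 73: f = (x + 1)(x + 11)(x + 17)(x + 23)(x + 45)(x + 49), pattern 1+1+1+1+1+1. No other pattern occurs in this range, so the set of observed cycle types is {6, 2+2+2, 3+3, 3+1+1+1, 1+1+1+1+1+1}. The candidates containing elements of all these cycle types are C_3 x S_3 (6T5) of order 18, S_3 x S_3 (6T9) of order 36, (S_3 x S_3) : C_2 (6T13) of order 72, S_6 (6T16) of order 720; the others are excluded. The observed types are precisely the cycle types that occur in C_3 x S_3 (6T5). Each of the other remaining candidates has further cycle types, and by the Chebotarev density theorem the matching factorization patterns would occur for a proportion of primes equal to their share of the group: S_3 x S_3 (6T9) additionally contains elements of type 2+2+1+1 (9 of its 36 elements, about 25% of primes); (S_3 x S_3) : C_2 (6T13) additionally contains elements of type 4+2, 3+2+1, 2+2+1+1, 2+1+1+1+1 (45 of its 72 elements, about 62% of primes); S_6 (6T16) additionally contains elements of type 5+1, 4+2, 4+1+1, 3+2+1, 2+2+1+1, 2+1+1+1+1 (504 of its 720 elements, about 70% of primes). None of the 33 primes tested shows any such pattern (for each of these groups the chance of that is below 10^-4), which rules them out. Hence G = C_3 x S_3 (6T5), of order 18.

6T5: C_3 x S_3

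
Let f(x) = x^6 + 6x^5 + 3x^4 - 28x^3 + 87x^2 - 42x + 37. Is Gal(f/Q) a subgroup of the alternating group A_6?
The polynomial is irreducible of degree 6 over Q. Its discriminant is -7629540176166912, which is not a perfect square. A Galois group lies in the alternating group exactly when the discriminant is a square in Q, so the Galois group (C_6) is not contained in A_6.

No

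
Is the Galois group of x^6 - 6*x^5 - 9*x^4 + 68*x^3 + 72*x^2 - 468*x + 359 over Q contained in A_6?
The polynomial is irreducible of degree 6 over Q. Its discriminant is -9221581132716096, which is not a perfect square. A Galois group lies in the alternating group exactly when the discriminant is a square in Q, so the Galois group (A_4 x C_2) is not contained in A_6.

No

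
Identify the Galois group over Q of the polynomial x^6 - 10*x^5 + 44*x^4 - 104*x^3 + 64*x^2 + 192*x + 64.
(C_3 x C_3) : C_4 (order 36)

The polynomial f is an irreducible sextic over Q, so G = Gal(f/Q) is one of the 16 transitive subgroups 6T1, ..., 6T16 of S_6. The discriminant of f is 564385546240000 = 23756800^2, a perfect square, so G is contained in A_6. The transitive groups of degree 6 contained in A_6 are: A_4 (6T4, order 12), S_4 (6T7, order 24), (C_3 x C_3) : C_4 (6T10, order 36), PSL(2,5) (6T12, order 60), A_6 (6T15, order 360). By Dedekind's theorem, for a prime p not dividing disc(f) the degrees of the irreducible factors of f mod p form the cycle type of an element of G. Factoring f modulo the 19 such primes p <= 79 (skipping 2, 5, 29, which divide the discriminant), each new pattern first appears at: mod 3: f = (x^2 + 2x + 2)(x^4 + x + 2), pattern 4+2; mod 11: f = (x^3 + 2x^2 + x + 8)(x^3 + 10x^2 + x + 8), pattern 3+3; mod 19: f = (x + 1)(x + 3)(x^2 + x + 9)(x^2 + 4x + 8), pattern 2+2+1+1; mod 61: f = (x + 7)(x + 21)(x + 54)(x^3 + 30x^2 + 12x + 8), pattern 3+1+1+1. No other pattern occurs in this range, so the set of observed cycle types is {4+2, 3+3, 2+2+1+1, 3+1+1+1}. The candidates containing elements of all these cycle types are (C_3 x C_3) : C_4 (6T10) of order 36, A_6 (6T15) of order 360; the others are excluded. The observed types are precisely the cycle types that occur in (C_3 x C_3) : C_4 (6T10) (apart from the identity). Each of the other remaining candidates has further cycle types, and by the Chebotarev density theorem the matching factorization patterns would occur for a proportion of primes equal to their share of the group: A_6 (6T15) additionally contains elements of type 5+1 (144 of its 360 elements, about 40% of primes). None of the 19 primes tested shows any such pattern (for each of these groups the chance of that is below 10^-4), which rules them out. Hence G = (C_3 x C_3) : C_4 (6T10), of order 36.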